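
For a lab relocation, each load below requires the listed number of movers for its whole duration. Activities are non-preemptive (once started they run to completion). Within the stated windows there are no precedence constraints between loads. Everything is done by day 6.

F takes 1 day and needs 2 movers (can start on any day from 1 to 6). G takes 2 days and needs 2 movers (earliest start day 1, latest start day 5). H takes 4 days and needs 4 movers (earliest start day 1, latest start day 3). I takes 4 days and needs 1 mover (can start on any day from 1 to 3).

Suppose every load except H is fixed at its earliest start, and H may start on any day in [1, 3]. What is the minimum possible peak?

5

H@1: d1:9  d2:7  d3:5  d4:5  d5:0  d6:0 → peak 9
H@2: d1:5  d2:7  d3:5  d4:5  d5:4  d6:0 → peak 7
H@3: d1:5  d2:3  d3:5  d4:5  d5:4  d6:4 → peak 5
Best is H@3, peak 5.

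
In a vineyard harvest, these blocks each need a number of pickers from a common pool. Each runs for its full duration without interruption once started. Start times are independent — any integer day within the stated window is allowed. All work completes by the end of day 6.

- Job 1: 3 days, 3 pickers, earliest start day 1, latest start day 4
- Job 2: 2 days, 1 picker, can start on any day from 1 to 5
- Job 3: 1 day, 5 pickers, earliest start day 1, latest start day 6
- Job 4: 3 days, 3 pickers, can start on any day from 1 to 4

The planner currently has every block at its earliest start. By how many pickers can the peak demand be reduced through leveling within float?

Early-start peak: d1:12  d2:7  d3:6  d4:0  d5:0  d6:0 ⇒ 12.
Leveled (Job 1@1, Job 2@1, Job 3@6, Job 4@3): d1:4  d2:4  d3:6  d4:3  d5:3  d6:5 ⇒ 6.
Reduction 12 − 6 = 6.

6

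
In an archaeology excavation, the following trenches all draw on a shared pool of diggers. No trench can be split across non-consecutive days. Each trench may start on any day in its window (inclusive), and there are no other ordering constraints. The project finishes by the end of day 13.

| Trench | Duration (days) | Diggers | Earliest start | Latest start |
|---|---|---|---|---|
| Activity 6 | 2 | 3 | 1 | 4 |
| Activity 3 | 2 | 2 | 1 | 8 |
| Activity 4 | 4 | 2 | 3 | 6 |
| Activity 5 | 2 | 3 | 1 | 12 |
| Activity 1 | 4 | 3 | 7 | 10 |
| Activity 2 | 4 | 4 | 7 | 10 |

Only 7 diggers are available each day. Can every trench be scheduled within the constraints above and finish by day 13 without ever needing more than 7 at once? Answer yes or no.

yes

Schedule Activity 6@1, Activity 3@1, Activity 4@3, Activity 5@3, Activity 1@7, Activity 2@7: d1:5  d2:5  d3:5  d4:5  d5:2  d6:2  d7:7  d8:7  d9:7  d10:7  d11:0  d12:0  d13:0 — peak 7 ≤ 7.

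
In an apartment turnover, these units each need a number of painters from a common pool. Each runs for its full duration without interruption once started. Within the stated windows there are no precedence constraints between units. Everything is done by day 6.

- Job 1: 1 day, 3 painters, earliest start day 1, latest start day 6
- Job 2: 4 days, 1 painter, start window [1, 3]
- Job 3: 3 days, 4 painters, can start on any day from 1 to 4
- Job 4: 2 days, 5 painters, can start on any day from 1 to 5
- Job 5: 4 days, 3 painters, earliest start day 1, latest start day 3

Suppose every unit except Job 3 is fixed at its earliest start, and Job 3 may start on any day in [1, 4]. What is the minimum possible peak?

12

Job 3@1: d1:16  d2:13  d3:8  d4:4  d5:0  d6:0 → peak 16
Job 3@2: d1:12  d2:13  d3:8  d4:8  d5:0  d6:0 → peak 13
Job 3@3: d1:12  d2:9  d3:8  d4:8  d5:4  d6:0 → peak 12
Job 3@4: d1:12  d2:9  d3:4  d4:8  d5:4  d6:4 → peak 12
Best is Job 3@3, peak 12.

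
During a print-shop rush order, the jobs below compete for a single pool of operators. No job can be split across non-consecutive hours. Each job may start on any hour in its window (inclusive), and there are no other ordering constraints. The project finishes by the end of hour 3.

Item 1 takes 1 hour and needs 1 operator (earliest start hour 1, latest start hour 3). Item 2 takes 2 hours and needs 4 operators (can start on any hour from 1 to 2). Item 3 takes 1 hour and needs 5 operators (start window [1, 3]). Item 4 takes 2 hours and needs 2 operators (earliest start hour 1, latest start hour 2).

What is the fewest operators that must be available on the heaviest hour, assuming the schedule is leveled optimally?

Early-start (Item 1@1, Item 2@1, Item 3@1, Item 4@1) gives peak 12: h1:12  h2:6  h3:0.
Shift Item 2→2, Item 4→2.
Schedule Item 1@1, Item 2@2, Item 3@1, Item 4@2: h1:6  h2:6  h3:6 — peak 6.
Total operator-hours = 18 over 3 hours ⇒ peak ≥ ⌈18/3⌉ = 6, so 6 is optimal.

6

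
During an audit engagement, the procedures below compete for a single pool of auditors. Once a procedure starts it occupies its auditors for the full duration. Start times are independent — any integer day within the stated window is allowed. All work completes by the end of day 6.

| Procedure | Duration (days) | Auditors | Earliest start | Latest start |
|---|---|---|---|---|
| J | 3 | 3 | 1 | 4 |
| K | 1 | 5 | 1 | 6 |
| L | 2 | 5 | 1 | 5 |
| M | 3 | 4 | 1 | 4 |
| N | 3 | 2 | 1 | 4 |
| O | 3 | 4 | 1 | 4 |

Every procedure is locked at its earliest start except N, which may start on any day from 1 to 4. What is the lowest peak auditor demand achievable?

N@1: d1:23  d2:18  d3:13  d4:0  d5:0  d6:0 → peak 23
N@2: d1:21  d2:18  d3:13  d4:2  d5:0  d6:0 → peak 21
N@3: d1:21  d2:16  d3:13  d4:2  d5:2  d6:0 → peak 21
N@4: d1:21  d2:16  d3:11  d4:2  d5:2  d6:2 → peak 21
Best is N@2, peak 21.

21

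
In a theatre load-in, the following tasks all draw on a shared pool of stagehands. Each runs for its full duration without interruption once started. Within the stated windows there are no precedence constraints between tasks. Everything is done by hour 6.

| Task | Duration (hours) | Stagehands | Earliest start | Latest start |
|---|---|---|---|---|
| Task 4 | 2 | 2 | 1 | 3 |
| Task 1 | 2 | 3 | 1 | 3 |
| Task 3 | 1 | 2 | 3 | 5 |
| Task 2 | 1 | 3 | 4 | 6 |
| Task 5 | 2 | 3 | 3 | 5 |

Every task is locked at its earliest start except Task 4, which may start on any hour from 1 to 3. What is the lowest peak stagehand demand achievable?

6

Task 4@1: h1:5  h2:5  h3:5  h4:6  h5:0  h6:0 → peak 6
Task 4@2: h1:3  h2:5  h3:7  h4:6  h5:0  h6:0 → peak 7
Task 4@3: h1:3  h2:3  h3:7  h4:8  h5:0  h6:0 → peak 8
Best is Task 4@1, peak 6.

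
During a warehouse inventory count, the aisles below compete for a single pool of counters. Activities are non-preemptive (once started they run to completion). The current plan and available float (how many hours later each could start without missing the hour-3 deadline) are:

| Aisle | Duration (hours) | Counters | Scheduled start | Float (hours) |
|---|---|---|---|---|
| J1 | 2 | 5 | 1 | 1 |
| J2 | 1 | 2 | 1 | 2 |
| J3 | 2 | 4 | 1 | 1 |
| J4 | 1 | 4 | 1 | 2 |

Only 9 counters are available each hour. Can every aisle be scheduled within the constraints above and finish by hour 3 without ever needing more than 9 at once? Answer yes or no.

yes

Schedule J1@1, J2@1, J3@2, J4@3: h1:7  h2:9  h3:8 — peak 9 ≤ 9.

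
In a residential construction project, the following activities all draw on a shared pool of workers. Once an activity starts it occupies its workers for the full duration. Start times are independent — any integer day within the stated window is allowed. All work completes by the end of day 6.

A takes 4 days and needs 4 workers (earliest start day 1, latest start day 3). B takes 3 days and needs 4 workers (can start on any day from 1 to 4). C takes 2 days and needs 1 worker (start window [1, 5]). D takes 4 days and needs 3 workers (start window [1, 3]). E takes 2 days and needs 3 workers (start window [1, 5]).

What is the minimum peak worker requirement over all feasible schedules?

11

Early-start (A@1, B@1, C@1, D@1, E@1) gives peak 15: d1:15  d2:15  d3:11  d4:7  d5:0  d6:0.
Shift D→3, E→4.
Schedule A@1, B@1, C@1, D@3, E@4: d1:9  d2:9  d3:11  d4:10  d5:6  d6:3 — peak 11.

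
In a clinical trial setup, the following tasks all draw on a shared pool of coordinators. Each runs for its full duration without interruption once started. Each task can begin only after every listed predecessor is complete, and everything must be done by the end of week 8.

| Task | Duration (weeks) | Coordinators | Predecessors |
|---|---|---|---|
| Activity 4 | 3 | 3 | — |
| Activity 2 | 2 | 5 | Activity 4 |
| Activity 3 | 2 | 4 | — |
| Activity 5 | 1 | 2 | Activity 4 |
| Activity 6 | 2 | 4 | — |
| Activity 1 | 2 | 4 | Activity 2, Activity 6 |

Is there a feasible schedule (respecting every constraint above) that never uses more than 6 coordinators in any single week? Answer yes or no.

The minimum achievable peak is 7; 6 < 7, so no feasible schedule stays within the cap.

no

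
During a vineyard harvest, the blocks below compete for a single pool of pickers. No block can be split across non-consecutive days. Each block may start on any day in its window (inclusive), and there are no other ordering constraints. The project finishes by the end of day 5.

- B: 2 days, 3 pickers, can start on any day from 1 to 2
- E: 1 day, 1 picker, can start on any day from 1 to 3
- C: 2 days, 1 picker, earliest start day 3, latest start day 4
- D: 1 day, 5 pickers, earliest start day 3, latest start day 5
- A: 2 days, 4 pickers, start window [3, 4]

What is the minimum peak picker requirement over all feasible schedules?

Early-start (B@1, E@1, C@3, D@3, A@3) gives peak 10: d1:4  d2:3  d3:10  d4:5  d5:0.
Shift D→5.
Schedule B@1, E@1, C@3, D@5, A@3: d1:4  d2:3  d3:5  d4:5  d5:5 — peak 5.
Total picker-days = 22 over 5 days ⇒ peak ≥ ⌈22/5⌉ = 5, so 5 is optimal.

5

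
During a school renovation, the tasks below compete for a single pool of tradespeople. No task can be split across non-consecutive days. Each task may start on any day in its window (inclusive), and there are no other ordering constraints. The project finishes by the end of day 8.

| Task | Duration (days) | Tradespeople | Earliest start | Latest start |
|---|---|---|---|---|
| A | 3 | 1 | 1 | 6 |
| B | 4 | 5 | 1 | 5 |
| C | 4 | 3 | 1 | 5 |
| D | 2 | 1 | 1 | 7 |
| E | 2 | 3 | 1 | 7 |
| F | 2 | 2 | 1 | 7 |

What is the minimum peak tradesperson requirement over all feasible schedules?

Early-start (A@1, B@1, C@1, D@1, E@1, F@1) gives peak 15: d1:15  d2:15  d3:9  d4:8  d5:0  d6:0  d7:0  d8:0.
Shift C→5, D→4, E→7, F→5.
Schedule A@1, B@1, C@5, D@4, E@7, F@5: d1:6  d2:6  d3:6  d4:6  d5:6  d6:5  d7:6  d8:6 — peak 6.
Total tradesperson-days = 47 over 8 days ⇒ peak ≥ ⌈47/8⌉ = 6, so 6 is optimal.

6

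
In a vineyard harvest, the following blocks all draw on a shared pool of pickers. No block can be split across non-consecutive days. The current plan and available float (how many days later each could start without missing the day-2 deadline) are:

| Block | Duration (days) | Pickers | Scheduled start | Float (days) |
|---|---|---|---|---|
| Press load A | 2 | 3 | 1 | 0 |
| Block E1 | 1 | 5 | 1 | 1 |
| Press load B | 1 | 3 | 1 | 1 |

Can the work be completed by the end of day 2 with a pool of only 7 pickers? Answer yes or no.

The minimum achievable peak is 8; 7 < 8, so no feasible schedule stays within the cap.

no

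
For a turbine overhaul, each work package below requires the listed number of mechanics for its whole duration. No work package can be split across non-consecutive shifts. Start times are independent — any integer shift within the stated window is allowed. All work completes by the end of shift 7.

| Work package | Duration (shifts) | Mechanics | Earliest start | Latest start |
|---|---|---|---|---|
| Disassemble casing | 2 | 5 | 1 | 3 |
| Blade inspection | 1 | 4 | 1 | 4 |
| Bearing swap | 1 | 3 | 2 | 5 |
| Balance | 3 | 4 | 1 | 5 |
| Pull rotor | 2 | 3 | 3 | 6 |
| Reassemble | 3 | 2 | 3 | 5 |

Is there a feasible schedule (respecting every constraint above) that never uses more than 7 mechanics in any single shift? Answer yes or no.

yes

Schedule Disassemble casing@1, Blade inspection@3, Bearing swap@4, Balance@5, Pull rotor@3, Reassemble@5: s1:5  s2:5  s3:7  s4:6  s5:6  s6:6  s7:6 — peak 7 ≤ 7.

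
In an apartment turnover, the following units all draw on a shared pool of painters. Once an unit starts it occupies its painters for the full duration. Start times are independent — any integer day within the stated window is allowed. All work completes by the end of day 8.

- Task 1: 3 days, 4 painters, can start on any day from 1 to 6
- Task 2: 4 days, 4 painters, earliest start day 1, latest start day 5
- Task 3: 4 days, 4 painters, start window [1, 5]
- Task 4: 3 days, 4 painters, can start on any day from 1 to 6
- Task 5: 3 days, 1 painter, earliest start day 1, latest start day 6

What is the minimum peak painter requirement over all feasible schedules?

Early-start (Task 1@1, Task 2@1, Task 3@1, Task 4@1, Task 5@1) gives peak 17: d1:17  d2:17  d3:17  d4:8  d5:0  d6:0  d7:0  d8:0.
Shift Task 3→4, Task 4→5.
Schedule Task 1@1, Task 2@1, Task 3@4, Task 4@5, Task 5@1: d1:9  d2:9  d3:9  d4:8  d5:8  d6:8  d7:8  d8:0 — peak 9.

9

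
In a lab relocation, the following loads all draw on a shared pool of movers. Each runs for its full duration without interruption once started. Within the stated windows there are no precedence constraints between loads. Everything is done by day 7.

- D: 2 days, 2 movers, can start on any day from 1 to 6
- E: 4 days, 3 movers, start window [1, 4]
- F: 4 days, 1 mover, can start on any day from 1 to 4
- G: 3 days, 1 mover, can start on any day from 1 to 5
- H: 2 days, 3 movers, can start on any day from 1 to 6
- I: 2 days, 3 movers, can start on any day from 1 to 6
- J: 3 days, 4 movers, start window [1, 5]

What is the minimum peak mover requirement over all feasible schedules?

7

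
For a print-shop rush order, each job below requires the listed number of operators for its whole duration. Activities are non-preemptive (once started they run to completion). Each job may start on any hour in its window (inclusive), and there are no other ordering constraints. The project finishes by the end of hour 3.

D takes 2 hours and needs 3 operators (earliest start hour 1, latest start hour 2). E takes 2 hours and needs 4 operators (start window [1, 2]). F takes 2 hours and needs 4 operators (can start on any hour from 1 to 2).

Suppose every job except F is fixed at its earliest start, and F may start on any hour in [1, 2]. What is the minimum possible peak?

F@1: h1:11  h2:11  h3:0 → peak 11
F@2: h1:7  h2:11  h3:4 → peak 11
Best is F@1, peak 11.

11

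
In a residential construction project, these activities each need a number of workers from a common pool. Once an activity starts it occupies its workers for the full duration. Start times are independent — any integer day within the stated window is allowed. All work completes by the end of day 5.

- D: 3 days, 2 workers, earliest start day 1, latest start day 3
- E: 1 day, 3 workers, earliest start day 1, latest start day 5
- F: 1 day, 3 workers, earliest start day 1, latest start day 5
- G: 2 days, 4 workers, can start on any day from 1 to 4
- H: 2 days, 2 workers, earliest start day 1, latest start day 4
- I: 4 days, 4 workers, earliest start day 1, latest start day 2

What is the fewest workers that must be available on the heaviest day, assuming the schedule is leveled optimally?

Early-start (D@1, E@1, F@1, G@1, H@1, I@1) gives peak 18: d1:18  d2:12  d3:6  d4:4  d5:0.
Shift G→4, H→2, I→2.
Schedule D@1, E@1, F@1, G@4, H@2, I@2: d1:8  d2:8  d3:8  d4:8  d5:8 — peak 8.
Total worker-days = 40 over 5 days ⇒ peak ≥ ⌈40/5⌉ = 8, so 8 is optimal.

8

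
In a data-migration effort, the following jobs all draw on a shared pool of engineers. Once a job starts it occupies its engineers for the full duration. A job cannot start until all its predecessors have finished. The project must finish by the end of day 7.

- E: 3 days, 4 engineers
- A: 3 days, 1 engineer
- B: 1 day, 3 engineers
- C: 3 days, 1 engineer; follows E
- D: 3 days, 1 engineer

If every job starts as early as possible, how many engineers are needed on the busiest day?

Early-start schedule: E@1, A@1, B@1, C@4, D@1.
Load per day: day 1: 9, day 2: 6, day 3: 6, day 4: 1, day 5: 1, day 6: 1, day 7: 0.
Peak is 9.

9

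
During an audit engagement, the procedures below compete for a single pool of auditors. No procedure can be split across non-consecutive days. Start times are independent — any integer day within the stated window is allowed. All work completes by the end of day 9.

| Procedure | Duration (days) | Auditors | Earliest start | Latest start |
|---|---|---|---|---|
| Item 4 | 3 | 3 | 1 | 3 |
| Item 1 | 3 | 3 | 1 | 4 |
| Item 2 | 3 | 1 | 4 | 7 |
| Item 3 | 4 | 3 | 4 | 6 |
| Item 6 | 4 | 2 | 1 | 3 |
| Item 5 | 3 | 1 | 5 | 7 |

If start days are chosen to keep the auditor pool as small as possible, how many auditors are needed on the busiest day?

6

Early-start (Item 4@1, Item 1@1, Item 2@4, Item 3@4, Item 6@1, Item 5@5) gives peak 8: d1:8  d2:8  d3:8  d4:6  d5:5  d6:5  d7:4  d8:0  d9:0.
Shift Item 1→4, Item 2→7, Item 3→5, Item 5→7.
Schedule Item 4@1, Item 1@4, Item 2@7, Item 3@5, Item 6@1, Item 5@7: d1:5  d2:5  d3:5  d4:5  d5:6  d6:6  d7:5  d8:5  d9:2 — peak 6.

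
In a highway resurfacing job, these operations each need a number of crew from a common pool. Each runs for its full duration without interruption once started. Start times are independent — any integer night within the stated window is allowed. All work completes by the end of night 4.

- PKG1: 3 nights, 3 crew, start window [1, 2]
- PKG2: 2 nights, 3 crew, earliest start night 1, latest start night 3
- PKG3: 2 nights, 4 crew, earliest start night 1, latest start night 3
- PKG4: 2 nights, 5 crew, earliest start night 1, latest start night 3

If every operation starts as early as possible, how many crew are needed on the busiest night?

15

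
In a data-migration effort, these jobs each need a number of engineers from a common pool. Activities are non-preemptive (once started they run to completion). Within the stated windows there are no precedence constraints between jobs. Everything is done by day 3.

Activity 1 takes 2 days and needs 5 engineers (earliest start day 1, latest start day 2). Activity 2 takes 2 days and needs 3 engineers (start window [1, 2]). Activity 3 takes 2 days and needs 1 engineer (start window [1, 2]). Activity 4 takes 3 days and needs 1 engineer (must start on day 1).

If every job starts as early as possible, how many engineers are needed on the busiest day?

Early-start schedule: Activity 1@1, Activity 2@1, Activity 3@1, Activity 4@1.
Load per day: day 1: 10, day 2: 10, day 3: 1.
Peak is 10.

10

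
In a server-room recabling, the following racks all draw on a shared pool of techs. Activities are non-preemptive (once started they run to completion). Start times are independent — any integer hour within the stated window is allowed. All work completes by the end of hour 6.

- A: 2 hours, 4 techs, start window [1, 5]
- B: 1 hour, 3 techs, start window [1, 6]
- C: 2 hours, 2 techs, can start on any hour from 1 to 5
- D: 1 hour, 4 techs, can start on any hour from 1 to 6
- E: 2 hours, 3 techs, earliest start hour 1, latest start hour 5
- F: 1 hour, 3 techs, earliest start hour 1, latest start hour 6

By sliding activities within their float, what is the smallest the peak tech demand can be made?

6

Early-start (A@1, B@1, C@1, D@1, E@1, F@1) gives peak 19: h1:19  h2:9  h3:0  h4:0  h5:0  h6:0.
Shift B→3, D→4, E→5, F→3.
Schedule A@1, B@3, C@1, D@4, E@5, F@3: h1:6  h2:6  h3:6  h4:4  h5:3  h6:3 — peak 6.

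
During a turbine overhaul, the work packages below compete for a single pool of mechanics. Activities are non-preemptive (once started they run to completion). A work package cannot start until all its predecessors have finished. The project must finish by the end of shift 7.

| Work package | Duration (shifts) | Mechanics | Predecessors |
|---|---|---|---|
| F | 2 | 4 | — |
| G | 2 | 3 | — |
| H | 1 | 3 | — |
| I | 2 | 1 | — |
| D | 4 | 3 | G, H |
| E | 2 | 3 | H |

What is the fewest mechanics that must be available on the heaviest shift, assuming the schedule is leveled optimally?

7

Early-start (F@1, G@1, H@1, I@1, D@3, E@2) gives peak 11: s1:11  s2:11  s3:6  s4:3  s5:3  s6:3  s7:0.
Shift H→3, I→3, D→4, E→4.
Schedule F@1, G@1, H@3, I@3, D@4, E@4: s1:7  s2:7  s3:4  s4:7  s5:6  s6:3  s7:3 — peak 7.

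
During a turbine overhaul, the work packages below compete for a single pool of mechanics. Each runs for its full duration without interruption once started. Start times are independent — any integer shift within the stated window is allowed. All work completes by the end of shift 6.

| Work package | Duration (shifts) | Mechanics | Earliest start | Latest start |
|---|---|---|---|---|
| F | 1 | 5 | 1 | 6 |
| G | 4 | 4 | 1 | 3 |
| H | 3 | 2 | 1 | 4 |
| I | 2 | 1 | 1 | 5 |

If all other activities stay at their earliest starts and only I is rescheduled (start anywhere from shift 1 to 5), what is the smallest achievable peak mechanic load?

11

I@1: s1:12  s2:7  s3:6  s4:4  s5:0  s6:0 → peak 12
I@2: s1:11  s2:7  s3:7  s4:4  s5:0  s6:0 → peak 11
I@3: s1:11  s2:6  s3:7  s4:5  s5:0  s6:0 → peak 11
I@4: s1:11  s2:6  s3:6  s4:5  s5:1  s6:0 → peak 11
I@5: s1:11  s2:6  s3:6  s4:4  s5:1  s6:1 → peak 11
Best is I@2, peak 11.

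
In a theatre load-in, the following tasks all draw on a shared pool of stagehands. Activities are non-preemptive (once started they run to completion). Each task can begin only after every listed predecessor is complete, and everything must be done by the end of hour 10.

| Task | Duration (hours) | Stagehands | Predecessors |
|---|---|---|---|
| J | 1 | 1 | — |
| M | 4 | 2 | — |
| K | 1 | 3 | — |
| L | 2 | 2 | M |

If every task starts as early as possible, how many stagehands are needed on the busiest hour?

6

Early-start schedule: J@1, M@1, K@1, L@5.
Load per hour: hour 1: 6, hour 2: 2, hour 3: 2, hour 4: 2, hour 5: 2, hour 6: 2, hour 7: 0, hour 8: 0, hour 9: 0, hour 10: 0.
Peak is 6.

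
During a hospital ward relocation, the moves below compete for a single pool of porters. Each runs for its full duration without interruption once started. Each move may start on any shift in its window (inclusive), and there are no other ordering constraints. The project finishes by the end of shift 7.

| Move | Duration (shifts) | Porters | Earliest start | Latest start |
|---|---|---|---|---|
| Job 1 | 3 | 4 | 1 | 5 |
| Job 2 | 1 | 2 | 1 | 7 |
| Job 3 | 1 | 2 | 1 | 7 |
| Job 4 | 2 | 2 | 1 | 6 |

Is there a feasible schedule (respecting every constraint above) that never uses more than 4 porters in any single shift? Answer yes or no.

yes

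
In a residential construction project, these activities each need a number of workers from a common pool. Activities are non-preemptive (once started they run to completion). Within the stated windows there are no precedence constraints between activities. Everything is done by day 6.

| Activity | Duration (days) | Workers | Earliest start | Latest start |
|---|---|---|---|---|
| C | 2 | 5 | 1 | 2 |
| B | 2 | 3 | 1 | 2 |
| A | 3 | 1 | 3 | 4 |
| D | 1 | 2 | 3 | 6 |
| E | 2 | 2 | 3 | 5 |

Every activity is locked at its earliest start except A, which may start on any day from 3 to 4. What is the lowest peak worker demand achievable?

A@3: d1:8  d2:8  d3:5  d4:3  d5:1  d6:0 → peak 8
A@4: d1:8  d2:8  d3:4  d4:3  d5:1  d6:1 → peak 8
Best is A@3, peak 8.

8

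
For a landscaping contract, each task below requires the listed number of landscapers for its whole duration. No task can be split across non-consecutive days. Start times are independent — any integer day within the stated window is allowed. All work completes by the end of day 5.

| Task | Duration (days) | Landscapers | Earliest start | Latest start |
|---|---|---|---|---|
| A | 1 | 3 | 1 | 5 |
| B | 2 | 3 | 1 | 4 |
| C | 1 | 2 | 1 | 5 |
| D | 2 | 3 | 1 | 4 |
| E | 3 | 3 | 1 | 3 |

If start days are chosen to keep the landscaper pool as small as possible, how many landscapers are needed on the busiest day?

Early-start (A@1, B@1, C@1, D@1, E@1) gives peak 14: d1:14  d2:9  d3:3  d4:0  d5:0.
Shift C→2, D→3, E→3.
Schedule A@1, B@1, C@2, D@3, E@3: d1:6  d2:5  d3:6  d4:6  d5:3 — peak 6.
Total landscaper-days = 26 over 5 days ⇒ peak ≥ ⌈26/5⌉ = 6, so 6 is optimal.

6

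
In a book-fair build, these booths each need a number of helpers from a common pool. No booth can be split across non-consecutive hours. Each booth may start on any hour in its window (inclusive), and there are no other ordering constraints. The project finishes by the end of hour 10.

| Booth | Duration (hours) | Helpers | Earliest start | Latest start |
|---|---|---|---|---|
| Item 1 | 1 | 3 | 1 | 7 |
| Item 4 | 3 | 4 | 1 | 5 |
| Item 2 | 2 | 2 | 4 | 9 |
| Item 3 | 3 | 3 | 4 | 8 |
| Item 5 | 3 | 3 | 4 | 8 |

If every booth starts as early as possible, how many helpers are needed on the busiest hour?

8

Early-start schedule: Item 1@1, Item 4@1, Item 2@4, Item 3@4, Item 5@4.
Load per hour: hour 1: 7, hour 2: 4, hour 3: 4, hour 4: 8, hour 5: 8, hour 6: 6, hour 7: 0, hour 8: 0, hour 9: 0, hour 10: 0.
Peak is 8.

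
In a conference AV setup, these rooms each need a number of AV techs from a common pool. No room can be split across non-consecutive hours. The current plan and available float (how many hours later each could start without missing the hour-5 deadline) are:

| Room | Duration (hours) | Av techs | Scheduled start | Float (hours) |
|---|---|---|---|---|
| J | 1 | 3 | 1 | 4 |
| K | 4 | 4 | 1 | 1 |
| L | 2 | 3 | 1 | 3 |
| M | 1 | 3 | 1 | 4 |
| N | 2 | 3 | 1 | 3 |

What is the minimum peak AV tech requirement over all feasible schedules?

7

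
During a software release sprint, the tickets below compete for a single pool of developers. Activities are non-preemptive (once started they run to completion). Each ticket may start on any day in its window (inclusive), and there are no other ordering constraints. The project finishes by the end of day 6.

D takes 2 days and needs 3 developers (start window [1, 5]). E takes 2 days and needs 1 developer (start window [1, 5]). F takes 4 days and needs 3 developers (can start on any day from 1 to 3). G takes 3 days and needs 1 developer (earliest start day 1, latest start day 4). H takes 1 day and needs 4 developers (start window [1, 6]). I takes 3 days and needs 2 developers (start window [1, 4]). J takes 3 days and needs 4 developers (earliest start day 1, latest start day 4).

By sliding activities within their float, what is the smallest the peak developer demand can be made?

8

Early-start (D@1, E@1, F@1, G@1, H@1, I@1, J@1) gives peak 18: d1:18  d2:14  d3:10  d4:3  d5:0  d6:0.
Shift D→2, F→3, G→4, J→4.
Schedule D@2, E@1, F@3, G@4, H@1, I@1, J@4: d1:7  d2:6  d3:8  d4:8  d5:8  d6:8 — peak 8.
Total developer-days = 45 over 6 days ⇒ peak ≥ ⌈45/6⌉ = 8, so 8 is optimal.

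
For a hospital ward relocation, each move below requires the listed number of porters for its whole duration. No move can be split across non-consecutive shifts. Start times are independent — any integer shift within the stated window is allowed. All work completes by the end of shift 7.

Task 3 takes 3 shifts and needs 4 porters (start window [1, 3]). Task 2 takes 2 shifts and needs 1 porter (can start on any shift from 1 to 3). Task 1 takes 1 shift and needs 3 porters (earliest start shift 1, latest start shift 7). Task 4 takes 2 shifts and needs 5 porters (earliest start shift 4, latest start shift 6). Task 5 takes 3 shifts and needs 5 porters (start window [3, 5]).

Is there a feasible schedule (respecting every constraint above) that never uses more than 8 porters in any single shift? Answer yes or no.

no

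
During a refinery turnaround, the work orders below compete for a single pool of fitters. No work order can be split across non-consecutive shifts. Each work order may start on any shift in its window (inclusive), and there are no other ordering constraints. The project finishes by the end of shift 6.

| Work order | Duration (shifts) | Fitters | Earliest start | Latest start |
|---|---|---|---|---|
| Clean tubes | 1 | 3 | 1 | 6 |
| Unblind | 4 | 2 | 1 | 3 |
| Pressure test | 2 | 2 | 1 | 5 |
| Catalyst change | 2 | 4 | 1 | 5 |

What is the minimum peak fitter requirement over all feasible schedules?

5

Early-start (Clean tubes@1, Unblind@1, Pressure test@1, Catalyst change@1) gives peak 11: s1:11  s2:8  s3:2  s4:2  s5:0  s6:0.
Shift Pressure test→2, Catalyst change→5.
Schedule Clean tubes@1, Unblind@1, Pressure test@2, Catalyst change@5: s1:5  s2:4  s3:4  s4:2  s5:4  s6:4 — peak 5.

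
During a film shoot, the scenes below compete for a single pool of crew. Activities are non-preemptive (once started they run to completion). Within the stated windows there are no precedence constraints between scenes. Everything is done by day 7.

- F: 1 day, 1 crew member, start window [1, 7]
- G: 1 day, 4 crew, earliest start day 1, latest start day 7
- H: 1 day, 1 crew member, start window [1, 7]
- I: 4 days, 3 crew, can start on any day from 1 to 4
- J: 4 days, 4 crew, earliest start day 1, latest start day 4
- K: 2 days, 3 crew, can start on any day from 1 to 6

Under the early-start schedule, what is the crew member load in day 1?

At early start, day 1 has: F, G, H, I, J, K.
Demand: 1 + 4 + 1 + 3 + 4 + 3 = 16.

16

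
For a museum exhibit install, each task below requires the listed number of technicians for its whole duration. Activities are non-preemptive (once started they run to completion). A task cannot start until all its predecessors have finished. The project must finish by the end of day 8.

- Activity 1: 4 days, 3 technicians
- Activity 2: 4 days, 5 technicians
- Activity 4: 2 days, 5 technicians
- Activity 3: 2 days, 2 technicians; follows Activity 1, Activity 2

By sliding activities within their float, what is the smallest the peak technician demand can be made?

8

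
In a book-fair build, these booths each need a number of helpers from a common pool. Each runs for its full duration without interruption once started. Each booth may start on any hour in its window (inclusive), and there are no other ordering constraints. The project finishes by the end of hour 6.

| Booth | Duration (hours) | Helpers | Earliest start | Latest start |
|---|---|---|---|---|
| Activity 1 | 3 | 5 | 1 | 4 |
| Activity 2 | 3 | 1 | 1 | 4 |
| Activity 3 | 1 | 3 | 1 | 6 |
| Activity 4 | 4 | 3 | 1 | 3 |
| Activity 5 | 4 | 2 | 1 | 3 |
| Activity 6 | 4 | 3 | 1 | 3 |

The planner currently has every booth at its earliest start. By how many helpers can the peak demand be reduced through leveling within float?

Early-start peak: h1:17  h2:14  h3:14  h4:8  h5:0  h6:0 ⇒ 17.
Leveled (Activity 1@1, Activity 2@4, Activity 3@1, Activity 4@1, Activity 5@1, Activity 6@2): h1:13  h2:13  h3:13  h4:9  h5:4  h6:1 ⇒ 13.
Reduction 17 − 13 = 4.

4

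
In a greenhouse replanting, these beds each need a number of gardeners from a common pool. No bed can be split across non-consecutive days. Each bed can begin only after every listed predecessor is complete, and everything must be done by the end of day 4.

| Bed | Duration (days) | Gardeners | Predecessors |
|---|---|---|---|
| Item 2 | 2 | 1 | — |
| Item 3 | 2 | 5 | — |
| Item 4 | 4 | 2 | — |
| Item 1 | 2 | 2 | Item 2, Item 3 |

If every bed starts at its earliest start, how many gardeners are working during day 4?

At early start, day 4 has: Item 4, Item 1.
Demand: 2 + 2 = 4.

4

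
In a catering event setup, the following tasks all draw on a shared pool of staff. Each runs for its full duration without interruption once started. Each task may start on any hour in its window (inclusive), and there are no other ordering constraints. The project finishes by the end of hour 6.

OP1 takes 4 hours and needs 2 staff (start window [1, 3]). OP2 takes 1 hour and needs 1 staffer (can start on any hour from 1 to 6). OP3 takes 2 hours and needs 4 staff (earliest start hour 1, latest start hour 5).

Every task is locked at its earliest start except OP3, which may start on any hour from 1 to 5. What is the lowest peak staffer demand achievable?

OP3@1: h1:7  h2:6  h3:2  h4:2  h5:0  h6:0 → peak 7
OP3@2: h1:3  h2:6  h3:6  h4:2  h5:0  h6:0 → peak 6
OP3@3: h1:3  h2:2  h3:6  h4:6  h5:0  h6:0 → peak 6
OP3@4: h1:3  h2:2  h3:2  h4:6  h5:4  h6:0 → peak 6
OP3@5: h1:3  h2:2  h3:2  h4:2  h5:4  h6:4 → peak 4
Best is OP3@5, peak 4.

4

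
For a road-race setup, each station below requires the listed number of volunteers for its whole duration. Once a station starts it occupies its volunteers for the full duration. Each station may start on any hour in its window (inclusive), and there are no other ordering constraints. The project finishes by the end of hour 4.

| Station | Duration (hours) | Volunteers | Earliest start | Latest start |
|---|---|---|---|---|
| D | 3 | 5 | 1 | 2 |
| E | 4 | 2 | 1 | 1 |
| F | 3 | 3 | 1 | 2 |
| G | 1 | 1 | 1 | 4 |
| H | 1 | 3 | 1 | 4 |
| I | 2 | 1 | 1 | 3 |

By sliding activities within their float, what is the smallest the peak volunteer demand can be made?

Early-start (D@1, E@1, F@1, G@1, H@1, I@1) gives peak 15: h1:15  h2:11  h3:10  h4:2.
Shift H→4, I→2.
Schedule D@1, E@1, F@1, G@1, H@4, I@2: h1:11  h2:11  h3:11  h4:5 — peak 11.

11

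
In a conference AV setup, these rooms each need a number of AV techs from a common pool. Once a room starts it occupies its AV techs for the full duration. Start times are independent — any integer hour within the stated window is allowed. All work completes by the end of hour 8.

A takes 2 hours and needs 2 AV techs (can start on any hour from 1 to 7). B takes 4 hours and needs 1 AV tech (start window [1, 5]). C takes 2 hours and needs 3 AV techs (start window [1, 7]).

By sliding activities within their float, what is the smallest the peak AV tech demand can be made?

Early-start (A@1, B@1, C@1) gives peak 6: h1:6  h2:6  h3:1  h4:1  h5:0  h6:0  h7:0  h8:0.
Shift C→5.
Schedule A@1, B@1, C@5: h1:3  h2:3  h3:1  h4:1  h5:3  h6:3  h7:0  h8:0 — peak 3.

3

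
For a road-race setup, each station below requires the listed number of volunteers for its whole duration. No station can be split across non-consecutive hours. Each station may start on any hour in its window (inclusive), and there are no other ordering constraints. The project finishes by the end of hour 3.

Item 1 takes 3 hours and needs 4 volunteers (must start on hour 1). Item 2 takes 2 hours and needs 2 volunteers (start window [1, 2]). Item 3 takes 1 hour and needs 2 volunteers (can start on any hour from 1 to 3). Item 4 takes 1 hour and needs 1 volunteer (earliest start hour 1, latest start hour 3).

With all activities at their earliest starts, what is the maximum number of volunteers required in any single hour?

9

Early-start schedule: Item 1@1, Item 2@1, Item 3@1, Item 4@1.
Load per hour: hour 1: 9, hour 2: 6, hour 3: 4.
Peak is 9.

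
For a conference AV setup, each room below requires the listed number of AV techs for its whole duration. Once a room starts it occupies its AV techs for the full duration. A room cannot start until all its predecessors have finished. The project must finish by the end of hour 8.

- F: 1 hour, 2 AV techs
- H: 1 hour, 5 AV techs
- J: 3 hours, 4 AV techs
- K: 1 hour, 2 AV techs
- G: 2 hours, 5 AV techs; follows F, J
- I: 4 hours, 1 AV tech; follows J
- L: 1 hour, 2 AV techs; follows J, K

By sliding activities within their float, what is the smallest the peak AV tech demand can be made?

Early-start (F@1, H@1, J@1, K@1, G@4, I@4, L@4) gives peak 13: h1:13  h2:4  h3:4  h4:8  h5:6  h6:1  h7:1  h8:0.
Shift H→4, K→2, G→5, L→7.
Schedule F@1, H@4, J@1, K@2, G@5, I@4, L@7: h1:6  h2:6  h3:4  h4:6  h5:6  h6:6  h7:3  h8:0 — peak 6.

6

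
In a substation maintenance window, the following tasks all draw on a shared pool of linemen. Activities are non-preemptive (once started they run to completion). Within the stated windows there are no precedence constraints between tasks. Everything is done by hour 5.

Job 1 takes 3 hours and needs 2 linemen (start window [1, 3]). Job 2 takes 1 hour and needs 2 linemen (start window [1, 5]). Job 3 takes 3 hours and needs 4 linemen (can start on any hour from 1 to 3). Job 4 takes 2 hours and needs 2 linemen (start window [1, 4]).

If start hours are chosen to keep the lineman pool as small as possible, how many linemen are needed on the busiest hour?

Early-start (Job 1@1, Job 2@1, Job 3@1, Job 4@1) gives peak 10: h1:10  h2:8  h3:6  h4:0  h5:0.
Shift Job 3→2, Job 4→4.
Schedule Job 1@1, Job 2@1, Job 3@2, Job 4@4: h1:4  h2:6  h3:6  h4:6  h5:2 — peak 6.

6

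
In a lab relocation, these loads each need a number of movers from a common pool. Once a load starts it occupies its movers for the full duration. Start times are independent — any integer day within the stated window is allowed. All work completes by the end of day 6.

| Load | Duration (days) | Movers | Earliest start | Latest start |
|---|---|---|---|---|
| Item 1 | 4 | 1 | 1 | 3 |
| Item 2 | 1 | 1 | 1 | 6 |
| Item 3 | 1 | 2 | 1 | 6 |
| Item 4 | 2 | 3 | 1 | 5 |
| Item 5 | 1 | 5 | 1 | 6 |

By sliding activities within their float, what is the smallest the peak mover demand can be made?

5

Early-start (Item 1@1, Item 2@1, Item 3@1, Item 4@1, Item 5@1) gives peak 12: d1:12  d2:4  d3:1  d4:1  d5:0  d6:0.
Shift Item 4→2, Item 5→5.
Schedule Item 1@1, Item 2@1, Item 3@1, Item 4@2, Item 5@5: d1:4  d2:4  d3:4  d4:1  d5:5  d6:0 — peak 5.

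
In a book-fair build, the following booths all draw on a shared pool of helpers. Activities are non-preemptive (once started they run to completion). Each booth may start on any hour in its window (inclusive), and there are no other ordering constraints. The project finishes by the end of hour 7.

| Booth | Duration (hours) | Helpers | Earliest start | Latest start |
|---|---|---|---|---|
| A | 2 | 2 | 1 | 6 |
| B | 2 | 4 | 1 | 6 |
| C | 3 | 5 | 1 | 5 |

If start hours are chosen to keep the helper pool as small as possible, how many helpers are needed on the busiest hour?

Early-start (A@1, B@1, C@1) gives peak 11: h1:11  h2:11  h3:5  h4:0  h5:0  h6:0  h7:0.
Shift B→3, C→5.
Schedule A@1, B@3, C@5: h1:2  h2:2  h3:4  h4:4  h5:5  h6:5  h7:5 — peak 5.

5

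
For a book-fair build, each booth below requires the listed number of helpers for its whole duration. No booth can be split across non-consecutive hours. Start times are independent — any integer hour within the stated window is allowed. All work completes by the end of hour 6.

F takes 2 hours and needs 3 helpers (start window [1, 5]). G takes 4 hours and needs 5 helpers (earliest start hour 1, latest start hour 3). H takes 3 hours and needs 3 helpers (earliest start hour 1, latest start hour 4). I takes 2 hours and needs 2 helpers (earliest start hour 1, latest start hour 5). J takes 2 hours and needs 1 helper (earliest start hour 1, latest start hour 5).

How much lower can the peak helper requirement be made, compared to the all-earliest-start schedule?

Early-start peak: h1:14  h2:14  h3:8  h4:5  h5:0  h6:0 ⇒ 14.
Leveled (F@1, G@1, H@3, I@5, J@5): h1:8  h2:8  h3:8  h4:8  h5:6  h6:3 ⇒ 8.
Reduction 14 − 8 = 6.

6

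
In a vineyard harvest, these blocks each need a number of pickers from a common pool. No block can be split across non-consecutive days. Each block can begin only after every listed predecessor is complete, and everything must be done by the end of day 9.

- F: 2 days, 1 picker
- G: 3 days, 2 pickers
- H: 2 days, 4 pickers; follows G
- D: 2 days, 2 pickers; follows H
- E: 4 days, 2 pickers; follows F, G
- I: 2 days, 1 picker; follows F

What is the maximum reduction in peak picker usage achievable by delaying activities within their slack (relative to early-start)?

3

Early-start peak: d1:3  d2:3  d3:3  d4:7  d5:6  d6:4  d7:4  d8:0  d9:0 ⇒ 7.
Leveled (F@1, G@1, H@4, D@6, E@6, I@8): d1:3  d2:3  d3:2  d4:4  d5:4  d6:4  d7:4  d8:3  d9:3 ⇒ 4.
Reduction 7 − 4 = 3.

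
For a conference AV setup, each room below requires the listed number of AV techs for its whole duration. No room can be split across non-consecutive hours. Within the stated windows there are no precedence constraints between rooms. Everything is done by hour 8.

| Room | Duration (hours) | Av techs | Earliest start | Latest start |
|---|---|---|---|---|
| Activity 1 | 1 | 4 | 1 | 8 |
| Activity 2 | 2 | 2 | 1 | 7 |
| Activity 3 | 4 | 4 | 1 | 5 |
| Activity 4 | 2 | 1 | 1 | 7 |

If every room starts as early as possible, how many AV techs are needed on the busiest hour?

11

Early-start schedule: Activity 1@1, Activity 2@1, Activity 3@1, Activity 4@1.
Load per hour: hour 1: 11, hour 2: 7, hour 3: 4, hour 4: 4, hour 5: 0, hour 6: 0, hour 7: 0, hour 8: 0.
Peak is 11.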